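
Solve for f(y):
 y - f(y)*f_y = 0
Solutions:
 f(y) = -sqrt(C1 + y^2)
 f(y) = sqrt(C1 + y^2)


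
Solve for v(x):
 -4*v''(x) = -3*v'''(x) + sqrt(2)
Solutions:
 v(x) = C1 + C2*x + C3*exp(4*x/3) - sqrt(2)*x^2/8


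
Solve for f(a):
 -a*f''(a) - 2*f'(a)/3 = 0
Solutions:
 f(a) = C1 + C2*a^(1/3)


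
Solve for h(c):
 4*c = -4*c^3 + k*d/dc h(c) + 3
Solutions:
 h(c) = C1 + c^4/k + 2*c^2/k - 3*c/k


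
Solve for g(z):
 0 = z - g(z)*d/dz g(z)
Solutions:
 g(z) = -sqrt(C1 + z^2)
 g(z) = sqrt(C1 + z^2)


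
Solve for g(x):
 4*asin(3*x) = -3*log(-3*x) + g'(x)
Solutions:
 g(x) = C1 + 3*x*log(-x) + 4*x*asin(3*x) - 3*x + 3*x*log(3) + 4*sqrt(1 - 9*x^2)/3


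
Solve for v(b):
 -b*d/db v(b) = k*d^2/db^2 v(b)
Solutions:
 v(b) = C1 + C2*sqrt(k)*erf(sqrt(2)*b*sqrt(1/k)/2)


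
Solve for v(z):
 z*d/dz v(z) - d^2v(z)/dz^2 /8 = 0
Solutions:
 v(z) = C1 + C2*erfi(2*z)


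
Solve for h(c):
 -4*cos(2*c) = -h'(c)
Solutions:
 h(c) = C1 + 2*sin(2*c)


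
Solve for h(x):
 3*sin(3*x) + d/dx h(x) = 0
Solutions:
 h(x) = C1 + cos(3*x)


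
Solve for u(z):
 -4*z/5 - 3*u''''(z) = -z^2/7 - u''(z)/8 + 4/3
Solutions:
 u(z) = C1 + C2*z + C3*exp(-sqrt(6)*z/12) + C4*exp(sqrt(6)*z/12) - 2*z^4/21 + 16*z^3/15 - 464*z^2/21


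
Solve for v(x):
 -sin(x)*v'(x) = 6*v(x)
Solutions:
 v(x) = C1*(cos(x)^3 + 3*cos(x)^2 + 3*cos(x) + 1)/(cos(x)^3 - 3*cos(x)^2 + 3*cos(x) - 1)


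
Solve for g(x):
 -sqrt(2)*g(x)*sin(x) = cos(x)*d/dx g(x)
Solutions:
 g(x) = C1*cos(x)^(sqrt(2))


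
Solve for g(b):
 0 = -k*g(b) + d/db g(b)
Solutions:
 g(b) = C1*exp(b*k)


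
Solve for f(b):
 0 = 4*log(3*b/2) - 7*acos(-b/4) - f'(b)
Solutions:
 f(b) = C1 + 4*b*log(b) - 7*b*acos(-b/4) - 4*b - 4*b*log(2) + 4*b*log(3) - 7*sqrt(16 - b^2)


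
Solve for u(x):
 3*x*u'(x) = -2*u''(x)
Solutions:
 u(x) = C1 + C2*erf(sqrt(3)*x/2)


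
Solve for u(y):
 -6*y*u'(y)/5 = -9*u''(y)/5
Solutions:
 u(y) = C1 + C2*erfi(sqrt(3)*y/3)


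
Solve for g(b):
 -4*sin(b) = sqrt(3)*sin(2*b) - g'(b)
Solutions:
 g(b) = C1 + sqrt(3)*sin(b)^2 - 4*cos(b)


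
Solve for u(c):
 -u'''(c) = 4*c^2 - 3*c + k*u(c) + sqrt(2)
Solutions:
 u(c) = C1*exp(c*(-k)^(1/3)) + C2*exp(c*(-k)^(1/3)*(-1 + sqrt(3)*I)/2) + C3*exp(-c*(-k)^(1/3)*(1 + sqrt(3)*I)/2) - 4*c^2/k + 3*c/k - sqrt(2)/k


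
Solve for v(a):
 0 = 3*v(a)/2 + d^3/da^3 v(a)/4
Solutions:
 v(a) = C3*exp(-6^(1/3)*a) + (C1*sin(2^(1/3)*3^(5/6)*a/2) + C2*cos(2^(1/3)*3^(5/6)*a/2))*exp(6^(1/3)*a/2)


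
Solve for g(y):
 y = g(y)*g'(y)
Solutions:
 g(y) = -sqrt(C1 + y^2)
 g(y) = sqrt(C1 + y^2)


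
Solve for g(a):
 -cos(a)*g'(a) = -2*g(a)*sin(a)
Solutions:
 g(a) = C1/cos(a)^2


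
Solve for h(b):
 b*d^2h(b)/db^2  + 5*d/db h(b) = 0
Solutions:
 h(b) = C1 + C2/b^4


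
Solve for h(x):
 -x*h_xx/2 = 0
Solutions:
 h(x) = C1 + C2*x


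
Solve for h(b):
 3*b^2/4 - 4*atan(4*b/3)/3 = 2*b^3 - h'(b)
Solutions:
 h(b) = C1 + b^4/2 - b^3/4 + 4*b*atan(4*b/3)/3 - log(16*b^2 + 9)/2


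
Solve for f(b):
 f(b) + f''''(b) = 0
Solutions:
 f(b) = (C1*sin(sqrt(2)*b/2) + C2*cos(sqrt(2)*b/2))*exp(-sqrt(2)*b/2) + (C3*sin(sqrt(2)*b/2) + C4*cos(sqrt(2)*b/2))*exp(sqrt(2)*b/2)


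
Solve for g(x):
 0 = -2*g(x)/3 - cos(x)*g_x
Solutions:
 g(x) = C1*(sin(x) - 1)^(1/3)/(sin(x) + 1)^(1/3)


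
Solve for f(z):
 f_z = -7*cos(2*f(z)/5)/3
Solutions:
 7*z/3 - 5*log(sin(2*f(z)/5) - 1)/4 + 5*log(sin(2*f(z)/5) + 1)/4 = C1


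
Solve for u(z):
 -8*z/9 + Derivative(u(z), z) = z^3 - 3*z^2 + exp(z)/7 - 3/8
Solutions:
 u(z) = C1 + z^4/4 - z^3 + 4*z^2/9 - 3*z/8 + exp(z)/7


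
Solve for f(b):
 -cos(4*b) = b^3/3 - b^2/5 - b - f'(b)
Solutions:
 f(b) = C1 + b^4/12 - b^3/15 - b^2/2 + sin(4*b)/4


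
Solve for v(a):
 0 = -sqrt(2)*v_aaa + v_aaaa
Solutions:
 v(a) = C1 + C2*a + C3*a^2 + C4*exp(sqrt(2)*a)


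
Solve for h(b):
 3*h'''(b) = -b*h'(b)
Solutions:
 h(b) = C1 + Integral(C2*airyai(-3^(2/3)*b/3) + C3*airybi(-3^(2/3)*b/3), b)


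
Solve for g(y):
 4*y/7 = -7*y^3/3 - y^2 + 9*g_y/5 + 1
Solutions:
 g(y) = C1 + 35*y^4/108 + 5*y^3/27 + 10*y^2/63 - 5*y/9


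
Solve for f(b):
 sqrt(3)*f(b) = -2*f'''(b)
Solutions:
 f(b) = C3*exp(-2^(2/3)*3^(1/6)*b/2) + (C1*sin(6^(2/3)*b/4) + C2*cos(6^(2/3)*b/4))*exp(2^(2/3)*3^(1/6)*b/4)


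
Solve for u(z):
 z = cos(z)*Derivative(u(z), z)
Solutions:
 u(z) = C1 + Integral(z/cos(z), z)


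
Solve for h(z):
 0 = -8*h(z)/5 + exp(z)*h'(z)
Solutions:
 h(z) = C1*exp(-8*exp(-z)/5)


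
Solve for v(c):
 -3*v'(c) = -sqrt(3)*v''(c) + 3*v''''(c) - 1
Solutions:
 v(c) = C1 + C2*exp(2^(1/3)*c*(2*sqrt(3)/(sqrt(3)*sqrt(243 - 4*sqrt(3)) + 27)^(1/3) + 2^(1/3)*(sqrt(3)*sqrt(243 - 4*sqrt(3)) + 27)^(1/3))/12)*sin(2^(1/3)*c*(-2^(1/3)*sqrt(3)*(sqrt(3)*sqrt(243 - 4*sqrt(3)) + 27)^(1/3) + 6/(sqrt(3)*sqrt(243 - 4*sqrt(3)) + 27)^(1/3))/12) + C3*exp(2^(1/3)*c*(2*sqrt(3)/(sqrt(3)*sqrt(243 - 4*sqrt(3)) + 27)^(1/3) + 2^(1/3)*(sqrt(3)*sqrt(243 - 4*sqrt(3)) + 27)^(1/3))/12)*cos(2^(1/3)*c*(-2^(1/3)*sqrt(3)*(sqrt(3)*sqrt(243 - 4*sqrt(3)) + 27)^(1/3) + 6/(sqrt(3)*sqrt(243 - 4*sqrt(3)) + 27)^(1/3))/12) + C4*exp(-2^(1/3)*c*(2*sqrt(3)/(sqrt(3)*sqrt(243 - 4*sqrt(3)) + 27)^(1/3) + 2^(1/3)*(sqrt(3)*sqrt(243 - 4*sqrt(3)) + 27)^(1/3))/6) + c/3


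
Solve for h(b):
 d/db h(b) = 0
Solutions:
 h(b) = C1


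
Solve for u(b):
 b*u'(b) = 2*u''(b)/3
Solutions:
 u(b) = C1 + C2*erfi(sqrt(3)*b/2)


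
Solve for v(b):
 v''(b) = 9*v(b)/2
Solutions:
 v(b) = C1*exp(-3*sqrt(2)*b/2) + C2*exp(3*sqrt(2)*b/2)


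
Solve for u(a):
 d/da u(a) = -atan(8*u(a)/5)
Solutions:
 Integral(1/atan(8*_y/5), (_y, u(a))) = C1 - a


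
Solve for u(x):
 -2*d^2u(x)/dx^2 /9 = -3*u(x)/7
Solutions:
 u(x) = C1*exp(-3*sqrt(42)*x/14) + C2*exp(3*sqrt(42)*x/14)


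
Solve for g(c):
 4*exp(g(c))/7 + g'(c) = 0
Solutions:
 g(c) = log(1/(C1 + 4*c)) + log(7)


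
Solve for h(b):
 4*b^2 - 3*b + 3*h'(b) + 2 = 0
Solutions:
 h(b) = C1 - 4*b^3/9 + b^2/2 - 2*b/3


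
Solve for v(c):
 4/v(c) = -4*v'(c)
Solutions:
 v(c) = -sqrt(C1 - 2*c)
 v(c) = sqrt(C1 - 2*c)


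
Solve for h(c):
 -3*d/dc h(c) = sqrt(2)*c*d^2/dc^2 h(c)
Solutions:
 h(c) = C1 + C2*c^(1 - 3*sqrt(2)/2)


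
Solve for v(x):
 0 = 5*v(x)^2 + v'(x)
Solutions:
 v(x) = 1/(C1 + 5*x)


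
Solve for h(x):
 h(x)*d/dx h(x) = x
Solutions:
 h(x) = -sqrt(C1 + x^2)
 h(x) = sqrt(C1 + x^2)


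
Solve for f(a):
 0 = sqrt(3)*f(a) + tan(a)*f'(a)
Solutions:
 f(a) = C1/sin(a)^(sqrt(3))


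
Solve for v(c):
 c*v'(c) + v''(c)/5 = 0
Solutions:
 v(c) = C1 + C2*erf(sqrt(10)*c/2)


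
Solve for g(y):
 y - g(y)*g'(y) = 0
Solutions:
 g(y) = -sqrt(C1 + y^2)
 g(y) = sqrt(C1 + y^2)


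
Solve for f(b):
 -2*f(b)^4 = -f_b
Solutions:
 f(b) = (-1/(C1 + 6*b))^(1/3)
 f(b) = (-1/(C1 + 2*b))^(1/3)*(-3^(2/3) - 3*3^(1/6)*I)/6
 f(b) = (-1/(C1 + 2*b))^(1/3)*(-3^(2/3) + 3*3^(1/6)*I)/6


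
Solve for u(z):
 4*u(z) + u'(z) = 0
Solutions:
 u(z) = C1*exp(-4*z)


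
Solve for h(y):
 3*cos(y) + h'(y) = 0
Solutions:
 h(y) = C1 - 3*sin(y)


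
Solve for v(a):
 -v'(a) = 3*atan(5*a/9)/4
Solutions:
 v(a) = C1 - 3*a*atan(5*a/9)/4 + 27*log(25*a^2 + 81)/40


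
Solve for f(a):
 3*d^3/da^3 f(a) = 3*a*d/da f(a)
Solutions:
 f(a) = C1 + Integral(C2*airyai(a) + C3*airybi(a), a)


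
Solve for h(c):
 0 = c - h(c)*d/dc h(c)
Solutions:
 h(c) = -sqrt(C1 + c^2)
 h(c) = sqrt(C1 + c^2)


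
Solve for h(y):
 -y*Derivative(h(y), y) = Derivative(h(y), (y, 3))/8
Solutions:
 h(y) = C1 + Integral(C2*airyai(-2*y) + C3*airybi(-2*y), y)


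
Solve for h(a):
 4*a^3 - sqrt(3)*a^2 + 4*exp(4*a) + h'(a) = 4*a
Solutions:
 h(a) = C1 - a^4 + sqrt(3)*a^3/3 + 2*a^2 - exp(4*a)


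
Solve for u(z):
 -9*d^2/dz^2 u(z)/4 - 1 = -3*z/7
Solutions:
 u(z) = C1 + C2*z + 2*z^3/63 - 2*z^2/9


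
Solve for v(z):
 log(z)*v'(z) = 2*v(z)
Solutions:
 v(z) = C1*exp(2*li(z))


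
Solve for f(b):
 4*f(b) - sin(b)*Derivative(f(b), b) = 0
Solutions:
 f(b) = C1*(cos(b)^2 - 2*cos(b) + 1)/(cos(b)^2 + 2*cos(b) + 1)


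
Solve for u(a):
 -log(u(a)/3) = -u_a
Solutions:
 Integral(1/(-log(_y) + log(3)), (_y, u(a))) = C1 - a


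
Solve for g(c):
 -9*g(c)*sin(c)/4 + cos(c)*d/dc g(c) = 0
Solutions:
 g(c) = C1/cos(c)^(9/4)


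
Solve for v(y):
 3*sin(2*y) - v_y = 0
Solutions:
 v(y) = C1 - 3*cos(2*y)/2


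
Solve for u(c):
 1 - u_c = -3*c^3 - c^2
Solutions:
 u(c) = C1 + 3*c^4/4 + c^3/3 + c


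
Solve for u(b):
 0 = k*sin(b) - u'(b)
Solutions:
 u(b) = C1 - k*cos(b)


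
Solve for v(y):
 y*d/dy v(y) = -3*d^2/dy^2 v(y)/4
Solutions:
 v(y) = C1 + C2*erf(sqrt(6)*y/3)


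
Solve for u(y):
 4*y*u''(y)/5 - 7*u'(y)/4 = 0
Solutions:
 u(y) = C1 + C2*y^(51/16)


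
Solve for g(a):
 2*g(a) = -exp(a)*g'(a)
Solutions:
 g(a) = C1*exp(2*exp(-a))


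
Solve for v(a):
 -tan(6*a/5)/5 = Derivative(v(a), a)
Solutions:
 v(a) = C1 + log(cos(6*a/5))/6


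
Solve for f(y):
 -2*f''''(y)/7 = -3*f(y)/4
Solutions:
 f(y) = C1*exp(-42^(1/4)*y/2) + C2*exp(42^(1/4)*y/2) + C3*sin(42^(1/4)*y/2) + C4*cos(42^(1/4)*y/2)


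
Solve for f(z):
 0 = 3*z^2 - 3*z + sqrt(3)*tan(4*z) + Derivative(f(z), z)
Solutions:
 f(z) = C1 - z^3 + 3*z^2/2 + sqrt(3)*log(cos(4*z))/4


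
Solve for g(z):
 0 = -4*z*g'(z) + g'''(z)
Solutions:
 g(z) = C1 + Integral(C2*airyai(2^(2/3)*z) + C3*airybi(2^(2/3)*z), z)


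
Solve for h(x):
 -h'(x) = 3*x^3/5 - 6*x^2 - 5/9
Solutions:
 h(x) = C1 - 3*x^4/20 + 2*x^3 + 5*x/9


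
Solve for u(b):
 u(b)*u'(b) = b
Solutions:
 u(b) = -sqrt(C1 + b^2)
 u(b) = sqrt(C1 + b^2)


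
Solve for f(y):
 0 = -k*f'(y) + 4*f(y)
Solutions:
 f(y) = C1*exp(4*y/k)


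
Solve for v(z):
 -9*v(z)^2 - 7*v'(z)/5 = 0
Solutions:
 v(z) = 7/(C1 + 45*z)


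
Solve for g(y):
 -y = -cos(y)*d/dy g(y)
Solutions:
 g(y) = C1 + Integral(y/cos(y), y)


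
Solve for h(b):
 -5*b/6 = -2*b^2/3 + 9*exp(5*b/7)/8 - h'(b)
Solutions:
 h(b) = C1 - 2*b^3/9 + 5*b^2/12 + 63*exp(5*b/7)/40


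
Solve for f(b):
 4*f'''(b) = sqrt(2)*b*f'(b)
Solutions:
 f(b) = C1 + Integral(C2*airyai(sqrt(2)*b/2) + C3*airybi(sqrt(2)*b/2), b)


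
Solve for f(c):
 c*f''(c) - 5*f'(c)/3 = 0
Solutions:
 f(c) = C1 + C2*c^(8/3)


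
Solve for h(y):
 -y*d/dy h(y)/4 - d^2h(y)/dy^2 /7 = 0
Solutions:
 h(y) = C1 + C2*erf(sqrt(14)*y/4)


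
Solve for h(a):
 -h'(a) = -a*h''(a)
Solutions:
 h(a) = C1 + C2*a^2


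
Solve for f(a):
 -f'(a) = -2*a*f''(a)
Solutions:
 f(a) = C1 + C2*a^(3/2)


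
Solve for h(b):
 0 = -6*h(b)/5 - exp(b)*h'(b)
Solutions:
 h(b) = C1*exp(6*exp(-b)/5)


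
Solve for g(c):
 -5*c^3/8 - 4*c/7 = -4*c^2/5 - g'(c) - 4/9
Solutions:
 g(c) = C1 + 5*c^4/32 - 4*c^3/15 + 2*c^2/7 - 4*c/9


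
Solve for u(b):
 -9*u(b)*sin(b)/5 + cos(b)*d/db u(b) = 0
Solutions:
 u(b) = C1/cos(b)^(9/5)


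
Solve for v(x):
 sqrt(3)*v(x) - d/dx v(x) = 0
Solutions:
 v(x) = C1*exp(sqrt(3)*x)


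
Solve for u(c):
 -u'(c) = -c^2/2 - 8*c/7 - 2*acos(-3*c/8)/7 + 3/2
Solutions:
 u(c) = C1 + c^3/6 + 4*c^2/7 + 2*c*acos(-3*c/8)/7 - 3*c/2 + 2*sqrt(64 - 9*c^2)/21


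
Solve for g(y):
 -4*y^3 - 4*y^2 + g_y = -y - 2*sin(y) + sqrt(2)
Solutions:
 g(y) = C1 + y^4 + 4*y^3/3 - y^2/2 + sqrt(2)*y + 2*cos(y)


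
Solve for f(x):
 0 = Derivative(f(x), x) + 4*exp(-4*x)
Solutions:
 f(x) = C1 + exp(-4*x)


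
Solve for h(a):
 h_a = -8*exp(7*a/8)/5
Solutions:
 h(a) = C1 - 64*exp(7*a/8)/35


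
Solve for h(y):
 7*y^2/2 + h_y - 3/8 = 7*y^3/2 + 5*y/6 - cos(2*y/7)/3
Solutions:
 h(y) = C1 + 7*y^4/8 - 7*y^3/6 + 5*y^2/12 + 3*y/8 - 7*sin(2*y/7)/6


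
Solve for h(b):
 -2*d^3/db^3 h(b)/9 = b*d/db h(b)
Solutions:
 h(b) = C1 + Integral(C2*airyai(-6^(2/3)*b/2) + C3*airybi(-6^(2/3)*b/2), b)


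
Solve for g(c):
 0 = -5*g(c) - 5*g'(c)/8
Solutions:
 g(c) = C1*exp(-8*c)


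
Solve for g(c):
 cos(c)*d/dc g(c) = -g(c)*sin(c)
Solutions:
 g(c) = C1*cos(c)


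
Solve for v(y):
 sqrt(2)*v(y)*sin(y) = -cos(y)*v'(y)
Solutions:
 v(y) = C1*cos(y)^(sqrt(2))


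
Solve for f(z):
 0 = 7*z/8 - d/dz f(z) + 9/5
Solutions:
 f(z) = C1 + 7*z^2/16 + 9*z/5


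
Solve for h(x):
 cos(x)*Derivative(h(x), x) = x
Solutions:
 h(x) = C1 + Integral(x/cos(x), x)


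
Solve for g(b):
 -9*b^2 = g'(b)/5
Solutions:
 g(b) = C1 - 15*b^3


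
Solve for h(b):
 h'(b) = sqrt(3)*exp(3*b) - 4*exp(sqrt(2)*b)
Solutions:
 h(b) = C1 + sqrt(3)*exp(3*b)/3 - 2*sqrt(2)*exp(sqrt(2)*b)


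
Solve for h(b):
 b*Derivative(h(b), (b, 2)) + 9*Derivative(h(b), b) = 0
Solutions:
 h(b) = C1 + C2/b^8


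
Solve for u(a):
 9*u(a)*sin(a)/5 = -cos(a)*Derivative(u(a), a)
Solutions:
 u(a) = C1*cos(a)^(9/5)


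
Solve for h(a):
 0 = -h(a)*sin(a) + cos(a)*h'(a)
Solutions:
 h(a) = C1/cos(a)


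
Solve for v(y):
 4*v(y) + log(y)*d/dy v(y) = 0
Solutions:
 v(y) = C1*exp(-4*li(y))


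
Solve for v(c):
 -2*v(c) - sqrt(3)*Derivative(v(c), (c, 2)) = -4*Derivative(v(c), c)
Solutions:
 v(c) = C1*exp(c*(-sqrt(6)*sqrt(2 - sqrt(3)) + 2*sqrt(3))/3) + C2*exp(c*(sqrt(6)*sqrt(2 - sqrt(3)) + 2*sqrt(3))/3)


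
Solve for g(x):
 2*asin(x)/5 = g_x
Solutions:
 g(x) = C1 + 2*x*asin(x)/5 + 2*sqrt(1 - x^2)/5


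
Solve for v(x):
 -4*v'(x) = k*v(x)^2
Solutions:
 v(x) = 4/(C1 + k*x)


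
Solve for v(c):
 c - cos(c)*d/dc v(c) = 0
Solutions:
 v(c) = C1 + Integral(c/cos(c), c)


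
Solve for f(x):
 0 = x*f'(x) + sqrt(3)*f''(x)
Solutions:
 f(x) = C1 + C2*erf(sqrt(2)*3^(3/4)*x/6)


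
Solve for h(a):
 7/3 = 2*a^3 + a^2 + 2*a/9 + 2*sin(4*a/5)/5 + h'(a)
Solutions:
 h(a) = C1 - a^4/2 - a^3/3 - a^2/9 + 7*a/3 + cos(4*a/5)/2


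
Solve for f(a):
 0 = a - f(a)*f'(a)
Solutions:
 f(a) = -sqrt(C1 + a^2)
 f(a) = sqrt(C1 + a^2)


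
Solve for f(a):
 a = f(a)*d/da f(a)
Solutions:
 f(a) = -sqrt(C1 + a^2)
 f(a) = sqrt(C1 + a^2)


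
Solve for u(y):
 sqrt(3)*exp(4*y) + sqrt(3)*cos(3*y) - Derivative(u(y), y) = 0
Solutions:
 u(y) = C1 + sqrt(3)*exp(4*y)/4 + sqrt(3)*sin(3*y)/3


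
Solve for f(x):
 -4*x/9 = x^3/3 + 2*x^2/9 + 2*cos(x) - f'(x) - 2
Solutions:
 f(x) = C1 + x^4/12 + 2*x^3/27 + 2*x^2/9 - 2*x + 2*sin(x)


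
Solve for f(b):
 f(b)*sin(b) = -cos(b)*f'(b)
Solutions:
 f(b) = C1*cos(b)


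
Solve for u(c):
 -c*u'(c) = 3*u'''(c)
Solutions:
 u(c) = C1 + Integral(C2*airyai(-3^(2/3)*c/3) + C3*airybi(-3^(2/3)*c/3), c)


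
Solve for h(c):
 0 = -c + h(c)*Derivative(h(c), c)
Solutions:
 h(c) = -sqrt(C1 + c^2)
 h(c) = sqrt(C1 + c^2)


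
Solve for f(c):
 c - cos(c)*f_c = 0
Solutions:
 f(c) = C1 + Integral(c/cos(c), c)


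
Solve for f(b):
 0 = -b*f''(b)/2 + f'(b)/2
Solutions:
 f(b) = C1 + C2*b^2


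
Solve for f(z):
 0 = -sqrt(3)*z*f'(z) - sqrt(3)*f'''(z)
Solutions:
 f(z) = C1 + Integral(C2*airyai(-z) + C3*airybi(-z), z)


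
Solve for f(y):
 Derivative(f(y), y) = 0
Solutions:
 f(y) = C1


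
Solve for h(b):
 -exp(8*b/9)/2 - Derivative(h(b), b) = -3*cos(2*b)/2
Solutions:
 h(b) = C1 - 9*exp(8*b/9)/16 + 3*sin(2*b)/4


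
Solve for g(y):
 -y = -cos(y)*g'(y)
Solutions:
 g(y) = C1 + Integral(y/cos(y), y)


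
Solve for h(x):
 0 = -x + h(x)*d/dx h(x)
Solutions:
 h(x) = -sqrt(C1 + x^2)
 h(x) = sqrt(C1 + x^2)


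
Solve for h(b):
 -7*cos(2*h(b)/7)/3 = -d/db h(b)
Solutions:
 -7*b/3 - 7*log(sin(2*h(b)/7) - 1)/4 + 7*log(sin(2*h(b)/7) + 1)/4 = C1


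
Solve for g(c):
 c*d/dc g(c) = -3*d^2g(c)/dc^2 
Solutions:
 g(c) = C1 + C2*erf(sqrt(6)*c/6)


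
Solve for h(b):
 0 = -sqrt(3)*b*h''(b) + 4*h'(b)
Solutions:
 h(b) = C1 + C2*b^(1 + 4*sqrt(3)/3)


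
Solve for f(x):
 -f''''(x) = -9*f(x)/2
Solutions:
 f(x) = C1*exp(-2^(3/4)*sqrt(3)*x/2) + C2*exp(2^(3/4)*sqrt(3)*x/2) + C3*sin(2^(3/4)*sqrt(3)*x/2) + C4*cos(2^(3/4)*sqrt(3)*x/2)


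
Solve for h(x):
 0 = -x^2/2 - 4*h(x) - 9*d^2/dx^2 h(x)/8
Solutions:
 h(x) = C1*sin(4*sqrt(2)*x/3) + C2*cos(4*sqrt(2)*x/3) - x^2/8 + 9/128


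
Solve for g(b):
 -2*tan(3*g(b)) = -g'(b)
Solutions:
 g(b) = -asin(C1*exp(6*b))/3 + pi/3
 g(b) = asin(C1*exp(6*b))/3


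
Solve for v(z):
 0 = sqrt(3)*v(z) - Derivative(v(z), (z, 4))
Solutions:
 v(z) = C1*exp(-3^(1/8)*z) + C2*exp(3^(1/8)*z) + C3*sin(3^(1/8)*z) + C4*cos(3^(1/8)*z)


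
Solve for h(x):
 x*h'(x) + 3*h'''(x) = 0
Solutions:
 h(x) = C1 + Integral(C2*airyai(-3^(2/3)*x/3) + C3*airybi(-3^(2/3)*x/3), x)


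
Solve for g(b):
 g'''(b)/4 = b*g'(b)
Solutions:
 g(b) = C1 + Integral(C2*airyai(2^(2/3)*b) + C3*airybi(2^(2/3)*b), b)


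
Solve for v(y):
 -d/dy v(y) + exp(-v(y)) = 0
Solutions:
 v(y) = log(C1 + y)


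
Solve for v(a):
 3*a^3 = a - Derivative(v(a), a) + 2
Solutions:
 v(a) = C1 - 3*a^4/4 + a^2/2 + 2*a


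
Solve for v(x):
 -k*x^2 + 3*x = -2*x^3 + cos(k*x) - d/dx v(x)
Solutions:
 v(x) = C1 + k*x^3/3 - x^4/2 - 3*x^2/2 + sin(k*x)/k


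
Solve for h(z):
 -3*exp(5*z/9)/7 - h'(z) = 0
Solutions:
 h(z) = C1 - 27*exp(5*z/9)/35


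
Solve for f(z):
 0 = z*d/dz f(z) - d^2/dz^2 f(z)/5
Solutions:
 f(z) = C1 + C2*erfi(sqrt(10)*z/2)


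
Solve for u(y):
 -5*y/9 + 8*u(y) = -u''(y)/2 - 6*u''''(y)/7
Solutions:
 u(y) = 5*y/72 + (C1*sin(sqrt(2)*3^(3/4)*7^(1/4)*y*cos(atan(sqrt(5327)/7)/2)/3) + C2*cos(sqrt(2)*3^(3/4)*7^(1/4)*y*cos(atan(sqrt(5327)/7)/2)/3))*exp(-sqrt(2)*3^(3/4)*7^(1/4)*y*sin(atan(sqrt(5327)/7)/2)/3) + (C3*sin(sqrt(2)*3^(3/4)*7^(1/4)*y*cos(atan(sqrt(5327)/7)/2)/3) + C4*cos(sqrt(2)*3^(3/4)*7^(1/4)*y*cos(atan(sqrt(5327)/7)/2)/3))*exp(sqrt(2)*3^(3/4)*7^(1/4)*y*sin(atan(sqrt(5327)/7)/2)/3)


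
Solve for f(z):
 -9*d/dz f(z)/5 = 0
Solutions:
 f(z) = C1


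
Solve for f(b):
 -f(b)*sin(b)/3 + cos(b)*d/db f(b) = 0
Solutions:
 f(b) = C1/cos(b)^(1/3)


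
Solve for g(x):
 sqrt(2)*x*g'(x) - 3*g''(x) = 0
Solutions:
 g(x) = C1 + C2*erfi(2^(3/4)*sqrt(3)*x/6)


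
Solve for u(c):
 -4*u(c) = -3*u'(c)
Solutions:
 u(c) = C1*exp(4*c/3)


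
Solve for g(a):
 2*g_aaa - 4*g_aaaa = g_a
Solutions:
 g(a) = C1 + C4*exp(-a/2) + (C2*sin(a/2) + C3*cos(a/2))*exp(a/2)


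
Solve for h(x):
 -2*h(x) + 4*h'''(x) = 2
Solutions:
 h(x) = C3*exp(2^(2/3)*x/2) + (C1*sin(2^(2/3)*sqrt(3)*x/4) + C2*cos(2^(2/3)*sqrt(3)*x/4))*exp(-2^(2/3)*x/4) - 1


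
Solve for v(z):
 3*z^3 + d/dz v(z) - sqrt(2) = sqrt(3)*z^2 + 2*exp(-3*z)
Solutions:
 v(z) = C1 - 3*z^4/4 + sqrt(3)*z^3/3 + sqrt(2)*z - 2*exp(-3*z)/3


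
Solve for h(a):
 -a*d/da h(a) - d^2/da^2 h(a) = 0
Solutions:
 h(a) = C1 + C2*erf(sqrt(2)*a/2)


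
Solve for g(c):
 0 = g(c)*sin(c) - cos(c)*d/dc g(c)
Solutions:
 g(c) = C1/cos(c)


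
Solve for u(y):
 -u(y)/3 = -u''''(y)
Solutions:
 u(y) = C1*exp(-3^(3/4)*y/3) + C2*exp(3^(3/4)*y/3) + C3*sin(3^(3/4)*y/3) + C4*cos(3^(3/4)*y/3)


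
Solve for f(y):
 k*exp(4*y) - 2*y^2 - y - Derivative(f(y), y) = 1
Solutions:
 f(y) = C1 + k*exp(4*y)/4 - 2*y^3/3 - y^2/2 - y


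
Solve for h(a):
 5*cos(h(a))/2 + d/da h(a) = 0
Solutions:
 h(a) = pi - asin((C1 + exp(5*a))/(C1 - exp(5*a)))
 h(a) = asin((C1 + exp(5*a))/(C1 - exp(5*a)))


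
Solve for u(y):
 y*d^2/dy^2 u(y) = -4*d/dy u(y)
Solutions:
 u(y) = C1 + C2/y^3


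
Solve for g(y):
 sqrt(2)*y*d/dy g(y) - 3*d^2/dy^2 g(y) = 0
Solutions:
 g(y) = C1 + C2*erfi(2^(3/4)*sqrt(3)*y/6)


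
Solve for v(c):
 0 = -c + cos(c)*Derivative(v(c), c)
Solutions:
 v(c) = C1 + Integral(c/cos(c), c)


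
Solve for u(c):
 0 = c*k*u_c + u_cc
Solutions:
 u(c) = Piecewise((-sqrt(2)*sqrt(pi)*C1*erf(sqrt(2)*c*sqrt(k)/2)/(2*sqrt(k)) - C2, (k > 0) | (k < 0)), (-C1*c - C2, True))


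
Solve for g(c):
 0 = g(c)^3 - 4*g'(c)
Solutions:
 g(c) = -sqrt(2)*sqrt(-1/(C1 + c))
 g(c) = sqrt(2)*sqrt(-1/(C1 + c))


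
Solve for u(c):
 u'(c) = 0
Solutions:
 u(c) = C1


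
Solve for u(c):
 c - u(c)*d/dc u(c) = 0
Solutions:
 u(c) = -sqrt(C1 + c^2)
 u(c) = sqrt(C1 + c^2)


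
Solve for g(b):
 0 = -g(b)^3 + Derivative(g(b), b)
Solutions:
 g(b) = -sqrt(2)*sqrt(-1/(C1 + b))/2
 g(b) = sqrt(2)*sqrt(-1/(C1 + b))/2


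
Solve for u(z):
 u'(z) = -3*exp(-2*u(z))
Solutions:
 u(z) = log(-sqrt(C1 - 6*z))
 u(z) = log(C1 - 6*z)/2


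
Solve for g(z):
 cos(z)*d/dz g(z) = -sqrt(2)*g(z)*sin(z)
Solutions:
 g(z) = C1*cos(z)^(sqrt(2))


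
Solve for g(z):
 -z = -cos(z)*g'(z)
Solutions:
 g(z) = C1 + Integral(z/cos(z), z)


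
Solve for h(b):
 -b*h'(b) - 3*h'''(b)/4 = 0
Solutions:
 h(b) = C1 + Integral(C2*airyai(-6^(2/3)*b/3) + C3*airybi(-6^(2/3)*b/3), b)


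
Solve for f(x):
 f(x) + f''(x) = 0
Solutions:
 f(x) = C1*sin(x) + C2*cos(x)


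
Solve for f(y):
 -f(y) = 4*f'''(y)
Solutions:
 f(y) = C3*exp(-2^(1/3)*y/2) + (C1*sin(2^(1/3)*sqrt(3)*y/4) + C2*cos(2^(1/3)*sqrt(3)*y/4))*exp(2^(1/3)*y/4)


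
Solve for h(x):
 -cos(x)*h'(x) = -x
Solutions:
 h(x) = C1 + Integral(x/cos(x), x)


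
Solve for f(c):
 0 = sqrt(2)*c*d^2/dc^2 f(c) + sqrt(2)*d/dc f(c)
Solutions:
 f(c) = C1 + C2*log(c)


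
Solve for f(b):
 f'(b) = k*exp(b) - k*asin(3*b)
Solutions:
 f(b) = C1 - k*(b*asin(3*b) + sqrt(1 - 9*b^2)/3 - exp(b))


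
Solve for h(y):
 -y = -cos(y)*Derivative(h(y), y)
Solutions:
 h(y) = C1 + Integral(y/cos(y), y)


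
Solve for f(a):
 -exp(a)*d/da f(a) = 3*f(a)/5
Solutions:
 f(a) = C1*exp(3*exp(-a)/5)


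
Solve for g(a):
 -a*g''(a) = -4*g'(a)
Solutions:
 g(a) = C1 + C2*a^5


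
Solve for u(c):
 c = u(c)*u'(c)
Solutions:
 u(c) = -sqrt(C1 + c^2)
 u(c) = sqrt(C1 + c^2)


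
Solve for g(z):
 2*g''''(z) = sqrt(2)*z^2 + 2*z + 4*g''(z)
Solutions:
 g(z) = C1 + C2*z + C3*exp(-sqrt(2)*z) + C4*exp(sqrt(2)*z) - sqrt(2)*z^4/48 - z^3/12 - sqrt(2)*z^2/8


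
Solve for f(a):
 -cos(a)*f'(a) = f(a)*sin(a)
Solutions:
 f(a) = C1*cos(a)


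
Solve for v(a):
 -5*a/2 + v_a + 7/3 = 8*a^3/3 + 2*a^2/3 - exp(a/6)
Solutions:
 v(a) = C1 + 2*a^4/3 + 2*a^3/9 + 5*a^2/4 - 7*a/3 - 6*exp(a/6)


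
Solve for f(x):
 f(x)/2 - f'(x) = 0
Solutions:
 f(x) = C1*exp(x/2)


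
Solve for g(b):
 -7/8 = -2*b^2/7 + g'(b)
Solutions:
 g(b) = C1 + 2*b^3/21 - 7*b/8


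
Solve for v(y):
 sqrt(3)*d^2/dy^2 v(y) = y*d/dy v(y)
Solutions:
 v(y) = C1 + C2*erfi(sqrt(2)*3^(3/4)*y/6)


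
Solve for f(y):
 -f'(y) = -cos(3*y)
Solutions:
 f(y) = C1 + sin(3*y)/3


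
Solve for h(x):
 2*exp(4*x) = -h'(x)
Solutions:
 h(x) = C1 - exp(4*x)/2


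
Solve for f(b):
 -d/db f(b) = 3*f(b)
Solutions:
 f(b) = C1*exp(-3*b)


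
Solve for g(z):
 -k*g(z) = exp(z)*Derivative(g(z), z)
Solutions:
 g(z) = C1*exp(k*exp(-z))


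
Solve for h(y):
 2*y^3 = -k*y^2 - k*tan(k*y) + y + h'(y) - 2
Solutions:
 h(y) = C1 + k*y^3/3 + k*Piecewise((-log(cos(k*y))/k, Ne(k, 0)), (0, True)) + y^4/2 - y^2/2 + 2*y


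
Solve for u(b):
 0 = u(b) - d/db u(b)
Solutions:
 u(b) = C1*exp(b)


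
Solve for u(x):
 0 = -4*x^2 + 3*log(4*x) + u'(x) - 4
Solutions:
 u(x) = C1 + 4*x^3/3 - 3*x*log(x) - x*log(64) + 7*x


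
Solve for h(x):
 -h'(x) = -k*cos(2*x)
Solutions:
 h(x) = C1 + k*sin(2*x)/2


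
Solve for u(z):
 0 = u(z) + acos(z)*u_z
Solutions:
 u(z) = C1*exp(-Integral(1/acos(z), z))


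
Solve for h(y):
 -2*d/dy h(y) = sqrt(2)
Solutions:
 h(y) = C1 - sqrt(2)*y/2


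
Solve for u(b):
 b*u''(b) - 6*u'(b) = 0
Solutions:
 u(b) = C1 + C2*b^7


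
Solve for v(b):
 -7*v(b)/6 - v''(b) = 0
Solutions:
 v(b) = C1*sin(sqrt(42)*b/6) + C2*cos(sqrt(42)*b/6)


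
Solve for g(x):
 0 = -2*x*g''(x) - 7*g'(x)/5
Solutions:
 g(x) = C1 + C2*x^(3/10)


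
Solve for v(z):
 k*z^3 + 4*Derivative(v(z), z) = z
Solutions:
 v(z) = C1 - k*z^4/16 + z^2/8


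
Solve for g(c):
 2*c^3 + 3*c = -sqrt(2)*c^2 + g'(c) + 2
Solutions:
 g(c) = C1 + c^4/2 + sqrt(2)*c^3/3 + 3*c^2/2 - 2*c


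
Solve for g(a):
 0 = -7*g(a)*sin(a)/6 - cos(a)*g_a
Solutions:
 g(a) = C1*cos(a)^(7/6)


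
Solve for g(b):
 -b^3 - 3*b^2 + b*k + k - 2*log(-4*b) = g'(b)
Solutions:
 g(b) = C1 - b^4/4 - b^3 + b^2*k/2 + b*(k - 4*log(2) + 2) - 2*b*log(-b)


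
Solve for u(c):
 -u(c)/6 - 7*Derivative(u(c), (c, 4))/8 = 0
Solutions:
 u(c) = (C1*sin(21^(3/4)*c/21) + C2*cos(21^(3/4)*c/21))*exp(-21^(3/4)*c/21) + (C3*sin(21^(3/4)*c/21) + C4*cos(21^(3/4)*c/21))*exp(21^(3/4)*c/21)


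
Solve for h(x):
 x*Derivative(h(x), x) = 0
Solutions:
 h(x) = C1


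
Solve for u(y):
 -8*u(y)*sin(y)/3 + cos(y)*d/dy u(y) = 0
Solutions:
 u(y) = C1/cos(y)^(8/3)


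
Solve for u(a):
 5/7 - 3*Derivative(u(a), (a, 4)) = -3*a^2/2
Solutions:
 u(a) = C1 + C2*a + C3*a^2 + C4*a^3 + a^6/720 + 5*a^4/504


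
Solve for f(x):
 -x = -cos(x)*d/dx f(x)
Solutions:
 f(x) = C1 + Integral(x/cos(x), x)


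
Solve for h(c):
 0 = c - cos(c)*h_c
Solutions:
 h(c) = C1 + Integral(c/cos(c), c)


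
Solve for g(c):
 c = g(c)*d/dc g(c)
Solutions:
 g(c) = -sqrt(C1 + c^2)
 g(c) = sqrt(C1 + c^2)


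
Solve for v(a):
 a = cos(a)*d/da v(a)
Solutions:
 v(a) = C1 + Integral(a/cos(a), a)


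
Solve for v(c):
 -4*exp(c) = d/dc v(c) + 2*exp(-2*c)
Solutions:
 v(c) = C1 - 4*exp(c) + exp(-2*c)


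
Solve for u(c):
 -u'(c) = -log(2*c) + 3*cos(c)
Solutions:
 u(c) = C1 + c*log(c) - c + c*log(2) - 3*sin(c)


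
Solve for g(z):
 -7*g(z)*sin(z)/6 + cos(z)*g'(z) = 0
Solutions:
 g(z) = C1/cos(z)^(7/6)


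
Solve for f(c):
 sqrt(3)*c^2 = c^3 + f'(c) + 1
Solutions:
 f(c) = C1 - c^4/4 + sqrt(3)*c^3/3 - c


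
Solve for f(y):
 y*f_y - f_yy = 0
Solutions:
 f(y) = C1 + C2*erfi(sqrt(2)*y/2)


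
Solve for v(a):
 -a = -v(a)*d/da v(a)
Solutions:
 v(a) = -sqrt(C1 + a^2)
 v(a) = sqrt(C1 + a^2)


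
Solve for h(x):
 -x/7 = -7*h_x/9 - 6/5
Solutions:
 h(x) = C1 + 9*x^2/98 - 54*x/35


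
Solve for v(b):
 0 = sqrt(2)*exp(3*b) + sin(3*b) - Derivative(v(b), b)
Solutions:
 v(b) = C1 + sqrt(2)*exp(3*b)/3 - cos(3*b)/3


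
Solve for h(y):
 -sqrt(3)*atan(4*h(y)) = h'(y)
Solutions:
 Integral(1/atan(4*_y), (_y, h(y))) = C1 - sqrt(3)*y


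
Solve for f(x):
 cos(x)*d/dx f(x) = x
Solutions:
 f(x) = C1 + Integral(x/cos(x), x)


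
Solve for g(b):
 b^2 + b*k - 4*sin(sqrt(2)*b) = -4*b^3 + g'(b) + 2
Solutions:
 g(b) = C1 + b^4 + b^3/3 + b^2*k/2 - 2*b + 2*sqrt(2)*cos(sqrt(2)*b)


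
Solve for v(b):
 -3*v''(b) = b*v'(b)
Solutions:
 v(b) = C1 + C2*erf(sqrt(6)*b/6)


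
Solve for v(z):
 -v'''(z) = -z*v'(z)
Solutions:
 v(z) = C1 + Integral(C2*airyai(z) + C3*airybi(z), z)


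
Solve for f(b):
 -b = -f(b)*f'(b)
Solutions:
 f(b) = -sqrt(C1 + b^2)
 f(b) = sqrt(C1 + b^2)


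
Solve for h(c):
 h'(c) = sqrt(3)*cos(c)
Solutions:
 h(c) = C1 + sqrt(3)*sin(c)


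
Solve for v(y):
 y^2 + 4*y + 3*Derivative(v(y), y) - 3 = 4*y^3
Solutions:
 v(y) = C1 + y^4/3 - y^3/9 - 2*y^2/3 + y


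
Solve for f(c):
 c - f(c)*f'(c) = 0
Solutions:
 f(c) = -sqrt(C1 + c^2)
 f(c) = sqrt(C1 + c^2)


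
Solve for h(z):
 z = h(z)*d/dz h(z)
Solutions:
 h(z) = -sqrt(C1 + z^2)
 h(z) = sqrt(C1 + z^2)


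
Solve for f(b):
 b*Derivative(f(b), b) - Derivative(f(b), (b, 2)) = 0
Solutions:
 f(b) = C1 + C2*erfi(sqrt(2)*b/2)


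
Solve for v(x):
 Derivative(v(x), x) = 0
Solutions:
 v(x) = C1


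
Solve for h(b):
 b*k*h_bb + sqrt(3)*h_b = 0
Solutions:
 h(b) = C1 + b^(((re(k) - sqrt(3))*re(k) + im(k)^2)/(re(k)^2 + im(k)^2))*(C2*sin(sqrt(3)*log(b)*Abs(im(k))/(re(k)^2 + im(k)^2)) + C3*cos(sqrt(3)*log(b)*im(k)/(re(k)^2 + im(k)^2)))


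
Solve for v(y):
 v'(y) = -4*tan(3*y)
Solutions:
 v(y) = C1 + 4*log(cos(3*y))/3


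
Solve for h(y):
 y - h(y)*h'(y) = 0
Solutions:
 h(y) = -sqrt(C1 + y^2)
 h(y) = sqrt(C1 + y^2)


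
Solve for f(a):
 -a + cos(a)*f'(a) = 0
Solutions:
 f(a) = C1 + Integral(a/cos(a), a)


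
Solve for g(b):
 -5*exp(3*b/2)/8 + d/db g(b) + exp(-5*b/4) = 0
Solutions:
 g(b) = C1 + 5*exp(3*b/2)/12 + 4*exp(-5*b/4)/5


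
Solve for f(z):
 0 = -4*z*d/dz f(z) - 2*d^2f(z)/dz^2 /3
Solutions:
 f(z) = C1 + C2*erf(sqrt(3)*z)


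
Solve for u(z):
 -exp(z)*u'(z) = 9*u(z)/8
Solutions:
 u(z) = C1*exp(9*exp(-z)/8)


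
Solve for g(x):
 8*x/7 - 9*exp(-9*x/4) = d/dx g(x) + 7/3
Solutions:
 g(x) = C1 + 4*x^2/7 - 7*x/3 + 4*exp(-9*x/4)


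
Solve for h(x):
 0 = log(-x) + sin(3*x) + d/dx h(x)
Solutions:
 h(x) = C1 - x*log(-x) + x + cos(3*x)/3


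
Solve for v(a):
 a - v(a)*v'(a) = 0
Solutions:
 v(a) = -sqrt(C1 + a^2)
 v(a) = sqrt(C1 + a^2)


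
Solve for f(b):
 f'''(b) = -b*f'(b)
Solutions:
 f(b) = C1 + Integral(C2*airyai(-b) + C3*airybi(-b), b)


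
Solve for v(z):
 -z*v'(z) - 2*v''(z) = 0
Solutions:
 v(z) = C1 + C2*erf(z/2)


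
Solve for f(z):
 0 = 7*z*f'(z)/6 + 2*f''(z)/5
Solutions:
 f(z) = C1 + C2*erf(sqrt(210)*z/12)


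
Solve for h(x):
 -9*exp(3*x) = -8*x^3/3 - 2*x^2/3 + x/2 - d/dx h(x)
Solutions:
 h(x) = C1 - 2*x^4/3 - 2*x^3/9 + x^2/4 + 3*exp(3*x)


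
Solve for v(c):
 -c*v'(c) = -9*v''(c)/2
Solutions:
 v(c) = C1 + C2*erfi(c/3)


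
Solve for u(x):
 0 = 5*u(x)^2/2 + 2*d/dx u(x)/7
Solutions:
 u(x) = 4/(C1 + 35*x)


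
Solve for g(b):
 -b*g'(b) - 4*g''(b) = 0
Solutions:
 g(b) = C1 + C2*erf(sqrt(2)*b/4)


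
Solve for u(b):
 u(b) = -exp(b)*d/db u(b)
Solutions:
 u(b) = C1*exp(exp(-b))


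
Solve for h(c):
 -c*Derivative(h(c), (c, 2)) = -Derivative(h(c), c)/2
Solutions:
 h(c) = C1 + C2*c^(3/2)


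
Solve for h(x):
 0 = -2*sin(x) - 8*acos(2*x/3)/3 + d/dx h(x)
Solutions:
 h(x) = C1 + 8*x*acos(2*x/3)/3 - 4*sqrt(9 - 4*x^2)/3 - 2*cos(x)


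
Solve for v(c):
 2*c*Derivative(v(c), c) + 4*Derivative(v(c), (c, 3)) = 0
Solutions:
 v(c) = C1 + Integral(C2*airyai(-2^(2/3)*c/2) + C3*airybi(-2^(2/3)*c/2), c)


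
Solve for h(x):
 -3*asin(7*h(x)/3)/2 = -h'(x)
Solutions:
 Integral(1/asin(7*_y/3), (_y, h(x))) = C1 + 3*x/2


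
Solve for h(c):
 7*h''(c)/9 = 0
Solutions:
 h(c) = C1 + C2*c


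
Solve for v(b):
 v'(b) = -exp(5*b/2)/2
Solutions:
 v(b) = C1 - exp(5*b/2)/5


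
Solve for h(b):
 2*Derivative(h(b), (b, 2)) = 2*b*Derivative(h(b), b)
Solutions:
 h(b) = C1 + C2*erfi(sqrt(2)*b/2)


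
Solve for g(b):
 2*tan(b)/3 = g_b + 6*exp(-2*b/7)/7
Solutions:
 g(b) = C1 + log(tan(b)^2 + 1)/3 + 3*exp(-2*b/7)


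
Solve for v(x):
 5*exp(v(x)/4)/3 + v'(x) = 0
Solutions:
 v(x) = 4*log(1/(C1 + 5*x)) + 4*log(12)


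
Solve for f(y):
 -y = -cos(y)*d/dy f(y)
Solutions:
 f(y) = C1 + Integral(y/cos(y), y)


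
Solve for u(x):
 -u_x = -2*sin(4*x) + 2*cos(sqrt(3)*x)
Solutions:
 u(x) = C1 - 2*sqrt(3)*sin(sqrt(3)*x)/3 - cos(4*x)/2


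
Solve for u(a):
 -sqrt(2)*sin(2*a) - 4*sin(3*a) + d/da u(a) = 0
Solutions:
 u(a) = C1 - sqrt(2)*cos(2*a)/2 - 4*cos(3*a)/3


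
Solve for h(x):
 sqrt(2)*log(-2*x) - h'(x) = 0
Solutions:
 h(x) = C1 + sqrt(2)*x*log(-x) + sqrt(2)*x*(-1 + log(2))


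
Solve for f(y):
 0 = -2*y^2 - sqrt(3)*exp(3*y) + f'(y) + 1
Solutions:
 f(y) = C1 + 2*y^3/3 - y + sqrt(3)*exp(3*y)/3


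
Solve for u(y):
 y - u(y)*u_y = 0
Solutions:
 u(y) = -sqrt(C1 + y^2)
 u(y) = sqrt(C1 + y^2)


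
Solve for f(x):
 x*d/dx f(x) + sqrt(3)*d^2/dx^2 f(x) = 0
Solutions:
 f(x) = C1 + C2*erf(sqrt(2)*3^(3/4)*x/6)


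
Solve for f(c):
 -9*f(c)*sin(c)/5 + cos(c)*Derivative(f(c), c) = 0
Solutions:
 f(c) = C1/cos(c)^(9/5)


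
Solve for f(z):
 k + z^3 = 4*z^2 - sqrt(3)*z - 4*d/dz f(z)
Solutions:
 f(z) = C1 - k*z/4 - z^4/16 + z^3/3 - sqrt(3)*z^2/8


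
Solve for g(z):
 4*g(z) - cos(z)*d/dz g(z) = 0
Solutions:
 g(z) = C1*(sin(z)^2 + 2*sin(z) + 1)/(sin(z)^2 - 2*sin(z) + 1)


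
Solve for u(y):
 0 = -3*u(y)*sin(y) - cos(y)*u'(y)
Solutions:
 u(y) = C1*cos(y)^3


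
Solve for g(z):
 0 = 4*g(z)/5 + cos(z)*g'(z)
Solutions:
 g(z) = C1*(sin(z) - 1)^(2/5)/(sin(z) + 1)^(2/5)


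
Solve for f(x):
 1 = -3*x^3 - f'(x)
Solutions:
 f(x) = C1 - 3*x^4/4 - x


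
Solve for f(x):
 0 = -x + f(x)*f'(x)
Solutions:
 f(x) = -sqrt(C1 + x^2)
 f(x) = sqrt(C1 + x^2)


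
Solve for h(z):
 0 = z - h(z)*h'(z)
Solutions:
 h(z) = -sqrt(C1 + z^2)
 h(z) = sqrt(C1 + z^2)


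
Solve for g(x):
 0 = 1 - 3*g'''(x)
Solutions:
 g(x) = C1 + C2*x + C3*x^2 + x^3/18


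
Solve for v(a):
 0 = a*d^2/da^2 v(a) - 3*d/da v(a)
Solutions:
 v(a) = C1 + C2*a^4


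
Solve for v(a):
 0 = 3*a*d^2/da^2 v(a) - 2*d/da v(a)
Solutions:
 v(a) = C1 + C2*a^(5/3)


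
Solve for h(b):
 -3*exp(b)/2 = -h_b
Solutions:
 h(b) = C1 + 3*exp(b)/2


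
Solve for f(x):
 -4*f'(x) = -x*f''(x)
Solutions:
 f(x) = C1 + C2*x^5


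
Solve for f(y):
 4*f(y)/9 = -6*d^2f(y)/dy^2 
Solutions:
 f(y) = C1*sin(sqrt(6)*y/9) + C2*cos(sqrt(6)*y/9)


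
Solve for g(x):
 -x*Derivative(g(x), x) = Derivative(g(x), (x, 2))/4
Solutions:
 g(x) = C1 + C2*erf(sqrt(2)*x)


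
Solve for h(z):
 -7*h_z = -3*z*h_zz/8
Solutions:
 h(z) = C1 + C2*z^(59/3)


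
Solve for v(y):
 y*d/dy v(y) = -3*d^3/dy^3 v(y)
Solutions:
 v(y) = C1 + Integral(C2*airyai(-3^(2/3)*y/3) + C3*airybi(-3^(2/3)*y/3), y)


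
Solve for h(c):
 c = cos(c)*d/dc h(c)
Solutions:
 h(c) = C1 + Integral(c/cos(c), c)


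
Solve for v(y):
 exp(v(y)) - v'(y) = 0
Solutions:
 v(y) = log(-1/(C1 + y))


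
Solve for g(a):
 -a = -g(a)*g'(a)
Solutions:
 g(a) = -sqrt(C1 + a^2)
 g(a) = sqrt(C1 + a^2)


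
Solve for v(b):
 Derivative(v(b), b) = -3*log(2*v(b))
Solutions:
 Integral(1/(log(_y) + log(2)), (_y, v(b)))/3 = C1 - b


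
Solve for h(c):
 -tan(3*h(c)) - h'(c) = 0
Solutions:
 h(c) = -asin(C1*exp(-3*c))/3 + pi/3
 h(c) = asin(C1*exp(-3*c))/3


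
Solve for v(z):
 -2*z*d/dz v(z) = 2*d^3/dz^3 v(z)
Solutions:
 v(z) = C1 + Integral(C2*airyai(-z) + C3*airybi(-z), z)


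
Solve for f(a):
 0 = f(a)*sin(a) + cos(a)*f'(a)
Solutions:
 f(a) = C1*cos(a)


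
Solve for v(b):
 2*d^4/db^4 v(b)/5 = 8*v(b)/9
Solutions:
 v(b) = C1*exp(-5^(1/4)*sqrt(6)*b/3) + C2*exp(5^(1/4)*sqrt(6)*b/3) + C3*sin(5^(1/4)*sqrt(6)*b/3) + C4*cos(5^(1/4)*sqrt(6)*b/3)


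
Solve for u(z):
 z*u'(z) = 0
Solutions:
 u(z) = C1


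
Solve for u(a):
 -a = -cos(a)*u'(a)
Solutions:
 u(a) = C1 + Integral(a/cos(a), a)


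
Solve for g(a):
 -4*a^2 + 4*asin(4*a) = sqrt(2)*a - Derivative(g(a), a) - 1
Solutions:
 g(a) = C1 + 4*a^3/3 + sqrt(2)*a^2/2 - 4*a*asin(4*a) - a - sqrt(1 - 16*a^2)


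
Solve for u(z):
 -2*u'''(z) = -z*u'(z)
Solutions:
 u(z) = C1 + Integral(C2*airyai(2^(2/3)*z/2) + C3*airybi(2^(2/3)*z/2), z)


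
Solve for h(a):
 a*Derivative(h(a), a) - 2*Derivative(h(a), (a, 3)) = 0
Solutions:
 h(a) = C1 + Integral(C2*airyai(2^(2/3)*a/2) + C3*airybi(2^(2/3)*a/2), a)


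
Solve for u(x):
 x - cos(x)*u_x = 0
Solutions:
 u(x) = C1 + Integral(x/cos(x), x)


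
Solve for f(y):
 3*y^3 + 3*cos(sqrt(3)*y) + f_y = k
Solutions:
 f(y) = C1 + k*y - 3*y^4/4 - sqrt(3)*sin(sqrt(3)*y)


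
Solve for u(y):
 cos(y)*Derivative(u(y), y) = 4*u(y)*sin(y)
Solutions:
 u(y) = C1/cos(y)^4


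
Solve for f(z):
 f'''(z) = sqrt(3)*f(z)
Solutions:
 f(z) = C3*exp(3^(1/6)*z) + (C1*sin(3^(2/3)*z/2) + C2*cos(3^(2/3)*z/2))*exp(-3^(1/6)*z/2)


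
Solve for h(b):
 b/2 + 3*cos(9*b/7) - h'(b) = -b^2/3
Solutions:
 h(b) = C1 + b^3/9 + b^2/4 + 7*sin(9*b/7)/3


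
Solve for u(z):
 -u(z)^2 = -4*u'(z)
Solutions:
 u(z) = -4/(C1 + z)


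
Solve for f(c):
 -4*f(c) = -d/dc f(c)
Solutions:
 f(c) = C1*exp(4*c)


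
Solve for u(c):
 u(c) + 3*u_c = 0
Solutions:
 u(c) = C1*exp(-c/3)


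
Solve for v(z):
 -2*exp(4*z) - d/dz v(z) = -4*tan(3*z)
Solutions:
 v(z) = C1 - exp(4*z)/2 - 4*log(cos(3*z))/3


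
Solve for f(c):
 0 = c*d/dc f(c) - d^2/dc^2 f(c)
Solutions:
 f(c) = C1 + C2*erfi(sqrt(2)*c/2)


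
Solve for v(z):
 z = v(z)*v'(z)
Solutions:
 v(z) = -sqrt(C1 + z^2)
 v(z) = sqrt(C1 + z^2)


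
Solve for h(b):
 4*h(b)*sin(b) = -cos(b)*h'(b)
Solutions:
 h(b) = C1*cos(b)^4


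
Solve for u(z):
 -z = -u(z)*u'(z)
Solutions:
 u(z) = -sqrt(C1 + z^2)
 u(z) = sqrt(C1 + z^2)


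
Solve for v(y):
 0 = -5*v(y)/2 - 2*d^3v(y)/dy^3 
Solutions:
 v(y) = C3*exp(-10^(1/3)*y/2) + (C1*sin(10^(1/3)*sqrt(3)*y/4) + C2*cos(10^(1/3)*sqrt(3)*y/4))*exp(10^(1/3)*y/4)


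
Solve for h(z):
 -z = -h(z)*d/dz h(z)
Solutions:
 h(z) = -sqrt(C1 + z^2)
 h(z) = sqrt(C1 + z^2)


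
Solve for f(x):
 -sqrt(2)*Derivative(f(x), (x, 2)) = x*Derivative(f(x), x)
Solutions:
 f(x) = C1 + C2*erf(2^(1/4)*x/2)


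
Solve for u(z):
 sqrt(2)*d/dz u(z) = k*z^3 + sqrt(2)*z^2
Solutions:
 u(z) = C1 + sqrt(2)*k*z^4/8 + z^3/3


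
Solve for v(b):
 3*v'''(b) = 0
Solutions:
 v(b) = C1 + C2*b + C3*b^2


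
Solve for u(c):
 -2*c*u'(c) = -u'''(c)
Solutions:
 u(c) = C1 + Integral(C2*airyai(2^(1/3)*c) + C3*airybi(2^(1/3)*c), c)


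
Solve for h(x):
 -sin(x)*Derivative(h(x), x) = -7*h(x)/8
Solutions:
 h(x) = C1*(cos(x) - 1)^(7/16)/(cos(x) + 1)^(7/16)


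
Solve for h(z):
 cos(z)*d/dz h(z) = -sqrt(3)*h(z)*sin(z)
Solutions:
 h(z) = C1*cos(z)^(sqrt(3))


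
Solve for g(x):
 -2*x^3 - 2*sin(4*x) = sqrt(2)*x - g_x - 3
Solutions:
 g(x) = C1 + x^4/2 + sqrt(2)*x^2/2 - 3*x - cos(4*x)/2


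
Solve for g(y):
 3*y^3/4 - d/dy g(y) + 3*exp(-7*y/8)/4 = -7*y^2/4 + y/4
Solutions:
 g(y) = C1 + 3*y^4/16 + 7*y^3/12 - y^2/8 - 6*exp(-7*y/8)/7


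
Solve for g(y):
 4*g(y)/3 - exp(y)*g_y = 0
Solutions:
 g(y) = C1*exp(-4*exp(-y)/3)


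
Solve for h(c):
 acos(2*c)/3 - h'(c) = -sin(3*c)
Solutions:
 h(c) = C1 + c*acos(2*c)/3 - sqrt(1 - 4*c^2)/6 - cos(3*c)/3


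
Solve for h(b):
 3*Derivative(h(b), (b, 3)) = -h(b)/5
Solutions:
 h(b) = C3*exp(-15^(2/3)*b/15) + (C1*sin(3^(1/6)*5^(2/3)*b/10) + C2*cos(3^(1/6)*5^(2/3)*b/10))*exp(15^(2/3)*b/30)


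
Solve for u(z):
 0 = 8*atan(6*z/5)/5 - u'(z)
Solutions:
 u(z) = C1 + 8*z*atan(6*z/5)/5 - 2*log(36*z^2 + 25)/3


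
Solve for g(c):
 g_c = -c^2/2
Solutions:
 g(c) = C1 - c^3/6


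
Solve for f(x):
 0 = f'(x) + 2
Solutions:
 f(x) = C1 - 2*x


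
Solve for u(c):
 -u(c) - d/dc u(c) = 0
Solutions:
 u(c) = C1*exp(-c)


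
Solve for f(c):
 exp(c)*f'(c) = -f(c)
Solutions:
 f(c) = C1*exp(exp(-c))


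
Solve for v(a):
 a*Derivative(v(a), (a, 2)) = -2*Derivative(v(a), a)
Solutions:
 v(a) = C1 + C2/a


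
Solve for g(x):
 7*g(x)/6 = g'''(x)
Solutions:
 g(x) = C3*exp(6^(2/3)*7^(1/3)*x/6) + (C1*sin(2^(2/3)*3^(1/6)*7^(1/3)*x/4) + C2*cos(2^(2/3)*3^(1/6)*7^(1/3)*x/4))*exp(-6^(2/3)*7^(1/3)*x/12)


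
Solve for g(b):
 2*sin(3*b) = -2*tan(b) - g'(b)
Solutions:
 g(b) = C1 + 2*log(cos(b)) + 2*cos(3*b)/3


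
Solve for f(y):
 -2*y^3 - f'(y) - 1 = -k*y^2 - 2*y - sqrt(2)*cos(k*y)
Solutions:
 f(y) = C1 + k*y^3/3 - y^4/2 + y^2 - y + sqrt(2)*sin(k*y)/k


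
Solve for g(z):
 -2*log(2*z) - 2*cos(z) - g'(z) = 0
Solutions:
 g(z) = C1 - 2*z*log(z) - 2*z*log(2) + 2*z - 2*sin(z)


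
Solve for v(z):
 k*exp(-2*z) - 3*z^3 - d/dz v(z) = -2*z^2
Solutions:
 v(z) = C1 - k*exp(-2*z)/2 - 3*z^4/4 + 2*z^3/3


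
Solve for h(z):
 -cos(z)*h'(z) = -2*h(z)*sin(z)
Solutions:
 h(z) = C1/cos(z)^2


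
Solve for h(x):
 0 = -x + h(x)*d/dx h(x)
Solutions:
 h(x) = -sqrt(C1 + x^2)
 h(x) = sqrt(C1 + x^2)


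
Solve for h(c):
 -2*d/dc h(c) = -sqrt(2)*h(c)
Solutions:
 h(c) = C1*exp(sqrt(2)*c/2)
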